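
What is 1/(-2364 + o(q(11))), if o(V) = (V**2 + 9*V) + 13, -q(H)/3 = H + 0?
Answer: -1/1559 ≈ -0.00064144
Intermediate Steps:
q(H) = -3*H (q(H) = -3*(H + 0) = -3*H)
o(V) = 13 + V**2 + 9*V
1/(-2364 + o(q(11))) = 1/(-2364 + (13 + (-3*11)**2 + 9*(-3*11))) = 1/(-2364 + (13 + (-33)**2 + 9*(-33))) = 1/(-2364 + (13 + 1089 - 297)) = 1/(-2364 + 805) = 1/(-1559) = -1/1559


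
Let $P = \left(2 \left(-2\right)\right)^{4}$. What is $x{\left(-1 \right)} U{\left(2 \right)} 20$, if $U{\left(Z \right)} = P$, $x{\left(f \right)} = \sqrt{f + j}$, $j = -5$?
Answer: $5120 i \sqrt{6} \approx 12541.0 i$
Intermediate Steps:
$x{\left(f \right)} = \sqrt{-5 + f}$ ($x{\left(f \right)} = \sqrt{f - 5} = \sqrt{-5 + f}$)
$P = 256$ ($P = \left(-4\right)^{4} = 256$)
$U{\left(Z \right)} = 256$
$x{\left(-1 \right)} U{\left(2 \right)} 20 = \sqrt{-5 - 1} \cdot 256 \cdot 20 = \sqrt{-6} \cdot 256 \cdot 20 = i \sqrt{6} \cdot 256 \cdot 20 = 256 i \sqrt{6} \cdot 20 = 5120 i \sqrt{6}$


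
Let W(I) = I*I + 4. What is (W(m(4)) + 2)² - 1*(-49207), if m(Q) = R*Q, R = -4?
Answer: 117851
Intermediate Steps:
m(Q) = -4*Q
W(I) = 4 + I² (W(I) = I² + 4 = 4 + I²)
(W(m(4)) + 2)² - 1*(-49207) = ((4 + (-4*4)²) + 2)² - 1*(-49207) = ((4 + (-16)²) + 2)² + 49207 = ((4 + 256) + 2)² + 49207 = (260 + 2)² + 49207 = 262² + 49207 = 68644 + 49207 = 117851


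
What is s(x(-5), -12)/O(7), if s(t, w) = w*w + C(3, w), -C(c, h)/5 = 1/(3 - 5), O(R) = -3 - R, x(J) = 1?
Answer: -293/20 ≈ -14.650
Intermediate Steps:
C(c, h) = 5/2 (C(c, h) = -5/(3 - 5) = -5/(-2) = -5*(-½) = 5/2)
s(t, w) = 5/2 + w² (s(t, w) = w*w + 5/2 = w² + 5/2 = 5/2 + w²)
s(x(-5), -12)/O(7) = (5/2 + (-12)²)/(-3 - 1*7) = (5/2 + 144)/(-3 - 7) = (293/2)/(-10) = (293/2)*(-⅒) = -293/20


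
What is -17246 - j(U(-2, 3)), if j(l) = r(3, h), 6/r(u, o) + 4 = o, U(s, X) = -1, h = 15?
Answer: -189712/11 ≈ -17247.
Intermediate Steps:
r(u, o) = 6/(-4 + o)
j(l) = 6/11 (j(l) = 6/(-4 + 15) = 6/11)
-17246 - j(U(-2, 3)) = -17246 - 1*6/11 = -17246 - 6/11 = -189712/11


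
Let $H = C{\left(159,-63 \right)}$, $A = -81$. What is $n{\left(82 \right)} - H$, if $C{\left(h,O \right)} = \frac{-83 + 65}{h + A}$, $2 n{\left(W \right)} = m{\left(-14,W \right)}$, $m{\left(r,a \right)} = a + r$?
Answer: $\frac{445}{13} \approx 34.231$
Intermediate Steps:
$n{\left(W \right)} = -7 + \frac{W}{2}$ ($n{\left(W \right)} = \frac{W - 14}{2} = \frac{-14 + W}{2} = -7 + \frac{W}{2}$)
$C{\left(h,O \right)} = - \frac{18}{-81 + h}$ ($C{\left(h,O \right)} = \frac{-83 + 65}{h - 81} = - \frac{18}{-81 + h}$)
$H = - \frac{3}{13}$ ($H = - \frac{18}{-81 + 159} = - \frac{18}{78} = \left(-18\right) \frac{1}{78} = - \frac{3}{13} \approx -0.23077$)
$n{\left(82 \right)} - H = \left(-7 + \frac{1}{2} \cdot 82\right) - - \frac{3}{13} = \left(-7 + 41\right) + \frac{3}{13} = 34 + \frac{3}{13} = \frac{445}{13}$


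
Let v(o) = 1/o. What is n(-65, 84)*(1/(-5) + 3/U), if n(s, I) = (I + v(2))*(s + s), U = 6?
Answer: -6591/2 ≈ -3295.5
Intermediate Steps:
v(o) = 1/o
n(s, I) = 2*s*(½ + I) (n(s, I) = (I + 1/2)*(s + s) = (I + ½)*(2*s) = (½ + I)*(2*s) = 2*s*(½ + I))
n(-65, 84)*(1/(-5) + 3/U) = (-65*(1 + 2*84))*(1/(-5) + 3/6) = (-65*(1 + 168))*(1*(-⅕) + 3*(⅙)) = (-65*169)*(-⅕ + ½) = -10985*3/10 = -6591/2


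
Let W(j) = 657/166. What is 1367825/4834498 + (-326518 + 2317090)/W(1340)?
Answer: 7294465813859/14503494 ≈ 5.0295e+5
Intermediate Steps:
W(j) = 657/166 (W(j) = 657*(1/166) = 657/166)
1367825/4834498 + (-326518 + 2317090)/W(1340) = 1367825/4834498 + (-326518 + 2317090)/(657/166) = 1367825*(1/4834498) + 1990572*(166/657) = 1367825/4834498 + 110144984/219 = 7294465813859/14503494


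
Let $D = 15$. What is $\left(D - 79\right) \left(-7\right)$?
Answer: $448$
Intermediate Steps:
$\left(D - 79\right) \left(-7\right) = \left(15 - 79\right) \left(-7\right) = \left(-64\right) \left(-7\right) = 448$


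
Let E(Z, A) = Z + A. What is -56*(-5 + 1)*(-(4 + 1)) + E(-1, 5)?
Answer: -1116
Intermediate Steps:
E(Z, A) = A + Z
-56*(-5 + 1)*(-(4 + 1)) + E(-1, 5) = -56*(-5 + 1)*(-(4 + 1)) + (5 - 1) = -(-224)*(-1*5) + 4 = -(-224)*(-5) + 4 = -56*20 + 4 = -1120 + 4 = -1116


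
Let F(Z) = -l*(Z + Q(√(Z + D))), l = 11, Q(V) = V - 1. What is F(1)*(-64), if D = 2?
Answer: 704*√3 ≈ 1219.4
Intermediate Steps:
Q(V) = -1 + V
F(Z) = 11 - 11*Z - 11*√(2 + Z) (F(Z) = -11*(Z + (-1 + √(Z + 2))) = -11*(Z + (-1 + √(2 + Z))) = -11*(-1 + Z + √(2 + Z)) = -(-11 + 11*Z + 11*√(2 + Z)) = 11 - 11*Z - 11*√(2 + Z))
F(1)*(-64) = (11 - 11*1 - 11*√(2 + 1))*(-64) = (11 - 11 - 11*√3)*(-64) = -11*√3*(-64) = 704*√3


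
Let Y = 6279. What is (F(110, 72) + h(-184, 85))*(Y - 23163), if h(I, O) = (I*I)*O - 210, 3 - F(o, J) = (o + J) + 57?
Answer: -48580569576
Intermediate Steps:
F(o, J) = -54 - J - o (F(o, J) = 3 - ((o + J) + 57) = 3 - ((J + o) + 57) = 3 - (57 + J + o) = 3 + (-57 - J - o) = -54 - J - o)
h(I, O) = -210 + O*I² (h(I, O) = I²*O - 210 = O*I² - 210 = -210 + O*I²)
(F(110, 72) + h(-184, 85))*(Y - 23163) = ((-54 - 1*72 - 1*110) + (-210 + 85*(-184)²))*(6279 - 23163) = ((-54 - 72 - 110) + (-210 + 85*33856))*(-16884) = (-236 + (-210 + 2877760))*(-16884) = (-236 + 2877550)*(-16884) = 2877314*(-16884) = -48580569576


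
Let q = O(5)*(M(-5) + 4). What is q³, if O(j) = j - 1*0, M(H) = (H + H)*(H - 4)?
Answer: 103823000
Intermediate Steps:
M(H) = 2*H*(-4 + H) (M(H) = (2*H)*(-4 + H) = 2*H*(-4 + H))
O(j) = j (O(j) = j + 0 = j)
q = 470 (q = 5*(2*(-5)*(-4 - 5) + 4) = 5*(2*(-5)*(-9) + 4) = 5*(90 + 4) = 5*94 = 470)
q³ = 470³ = 103823000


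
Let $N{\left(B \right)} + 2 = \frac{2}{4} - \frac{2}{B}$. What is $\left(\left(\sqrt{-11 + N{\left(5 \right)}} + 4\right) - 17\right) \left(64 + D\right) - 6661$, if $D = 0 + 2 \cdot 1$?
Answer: $-7519 + \frac{33 i \sqrt{1290}}{5} \approx -7519.0 + 237.05 i$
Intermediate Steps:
$D = 2$ ($D = 0 + 2 = 2$)
$N{\left(B \right)} = - \frac{3}{2} - \frac{2}{B}$ ($N{\left(B \right)} = -2 + \left(\frac{2}{4} - \frac{2}{B}\right) = -2 + \left(2 \cdot \frac{1}{4} - \frac{2}{B}\right) = -2 + \left(\frac{1}{2} - \frac{2}{B}\right) = - \frac{3}{2} - \frac{2}{B}$)
$\left(\left(\sqrt{-11 + N{\left(5 \right)}} + 4\right) - 17\right) \left(64 + D\right) - 6661 = \left(\left(\sqrt{-11 - \left(\frac{3}{2} + \frac{2}{5}\right)} + 4\right) - 17\right) \left(64 + 2\right) - 6661 = \left(\left(\sqrt{-11 - \frac{19}{10}} + 4\right) - 17\right) 66 - 6661 = \left(\left(\sqrt{- \frac{129}{10}} + 4\right) - 17\right) 66 - 6661 = \left(\left(\frac{i \sqrt{1290}}{10} + 4\right) - 17\right) 66 - 6661 = \left(\left(4 + \frac{i \sqrt{1290}}{10}\right) - 17\right) 66 - 6661 = \left(-13 + \frac{i \sqrt{1290}}{10}\right) 66 - 6661 = \left(-858 + \frac{33 i \sqrt{1290}}{5}\right) - 6661 = -7519 + \frac{33 i \sqrt{1290}}{5}$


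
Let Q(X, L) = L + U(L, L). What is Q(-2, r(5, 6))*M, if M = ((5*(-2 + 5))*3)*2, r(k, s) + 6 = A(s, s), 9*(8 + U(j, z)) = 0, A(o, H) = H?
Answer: -720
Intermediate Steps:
U(j, z) = -8 (U(j, z) = -8 + (⅑)*0 = -8 + 0 = -8)
r(k, s) = -6 + s
Q(X, L) = -8 + L (Q(X, L) = L - 8 = -8 + L)
M = 90 (M = ((5*3)*3)*2 = (15*3)*2 = 45*2 = 90)
Q(-2, r(5, 6))*M = (-8 + (-6 + 6))*90 = (-8 + 0)*90 = -8*90 = -720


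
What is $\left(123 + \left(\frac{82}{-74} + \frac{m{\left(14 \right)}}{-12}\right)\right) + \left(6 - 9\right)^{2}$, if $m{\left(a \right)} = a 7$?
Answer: $\frac{27245}{222} \approx 122.73$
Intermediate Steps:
$m{\left(a \right)} = 7 a$
$\left(123 + \left(\frac{82}{-74} + \frac{m{\left(14 \right)}}{-12}\right)\right) + \left(6 - 9\right)^{2} = \left(123 + \left(\frac{82}{-74} + \frac{7 \cdot 14}{-12}\right)\right) + \left(6 - 9\right)^{2} = \left(123 + \left(82 \left(- \frac{1}{74}\right) + 98 \left(- \frac{1}{12}\right)\right)\right) + \left(-3\right)^{2} = \left(123 - \frac{2059}{222}\right) + 9 = \frac{25247}{222} + 9 = \frac{27245}{222}$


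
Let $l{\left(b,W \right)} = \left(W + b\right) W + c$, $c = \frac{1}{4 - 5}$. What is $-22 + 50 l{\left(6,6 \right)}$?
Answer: $3528$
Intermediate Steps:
$c = -1$ ($c = \frac{1}{-1} = -1$)
$l{\left(b,W \right)} = -1 + W \left(W + b\right)$ ($l{\left(b,W \right)} = \left(W + b\right) W - 1 = W \left(W + b\right) - 1 = -1 + W \left(W + b\right)$)
$-22 + 50 l{\left(6,6 \right)} = -22 + 50 \left(-1 + 6^{2} + 6 \cdot 6\right) = -22 + 50 \left(-1 + 36 + 36\right) = -22 + 50 \cdot 71 = -22 + 3550 = 3528$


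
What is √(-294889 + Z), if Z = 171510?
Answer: I*√123379 ≈ 351.25*I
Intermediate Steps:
√(-294889 + Z) = √(-294889 + 171510) = √(-123379) = I*√123379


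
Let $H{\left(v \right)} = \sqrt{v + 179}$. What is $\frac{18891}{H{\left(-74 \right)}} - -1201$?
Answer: $1201 + \frac{6297 \sqrt{105}}{35} \approx 3044.6$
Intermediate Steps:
$H{\left(v \right)} = \sqrt{179 + v}$
$\frac{18891}{H{\left(-74 \right)}} - -1201 = \frac{18891}{\sqrt{179 - 74}} - -1201 = \frac{18891}{\sqrt{105}} + 1201 = 18891 \frac{\sqrt{105}}{105} + 1201 = \frac{6297 \sqrt{105}}{35} + 1201 = 1201 + \frac{6297 \sqrt{105}}{35}$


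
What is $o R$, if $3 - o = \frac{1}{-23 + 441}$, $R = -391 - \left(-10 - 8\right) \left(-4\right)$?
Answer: $- \frac{580139}{418} \approx -1387.9$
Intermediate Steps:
$R = -463$ ($R = -391 - \left(-18\right) \left(-4\right) = -391 - 72 = -463$)
$o = \frac{1253}{418}$ ($o = 3 - \frac{1}{-23 + 441} = 3 - \frac{1}{418} = \frac{1253}{418} \approx 2.9976$)
$o R = \frac{1253}{418} \left(-463\right) = - \frac{580139}{418}$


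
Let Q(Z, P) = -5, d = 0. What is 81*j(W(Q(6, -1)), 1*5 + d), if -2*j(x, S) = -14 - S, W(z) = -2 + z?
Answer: 1539/2 ≈ 769.50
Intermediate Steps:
j(x, S) = 7 + S/2 (j(x, S) = -(-14 - S)/2 = 7 + S/2)
81*j(W(Q(6, -1)), 1*5 + d) = 81*(7 + (1*5 + 0)/2) = 81*(7 + (5 + 0)/2) = 81*(7 + (½)*5) = 81*(7 + 5/2) = 81*(19/2) = 1539/2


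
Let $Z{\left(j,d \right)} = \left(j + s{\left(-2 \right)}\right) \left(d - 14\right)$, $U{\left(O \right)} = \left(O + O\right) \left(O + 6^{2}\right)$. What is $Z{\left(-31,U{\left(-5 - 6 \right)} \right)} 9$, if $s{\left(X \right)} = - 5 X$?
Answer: $106596$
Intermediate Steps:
$U{\left(O \right)} = 2 O \left(36 + O\right)$ ($U{\left(O \right)} = 2 O \left(O + 36\right) = 2 O \left(36 + O\right)$)
$Z{\left(j,d \right)} = \left(-14 + d\right) \left(10 + j\right)$ ($Z{\left(j,d \right)} = \left(j - -10\right) \left(d - 14\right) = \left(j + 10\right) \left(-14 + d\right) = \left(10 + j\right) \left(-14 + d\right) = \left(-14 + d\right) \left(10 + j\right)$)
$Z{\left(-31,U{\left(-5 - 6 \right)} \right)} 9 = \left(-140 - -434 + 10 \cdot 2 \left(-5 - 6\right) \left(36 - 11\right) + 2 \left(-5 - 6\right) \left(36 - 11\right) \left(-31\right)\right) 9 = \left(-140 + 434 + 10 \cdot 2 \left(-5 - 6\right) \left(36 - 11\right) + 2 \left(-5 - 6\right) \left(36 - 11\right) \left(-31\right)\right) 9 = \left(-140 + 434 + 10 \cdot 2 \left(-11\right) \left(36 - 11\right) + 2 \left(-11\right) \left(36 - 11\right) \left(-31\right)\right) 9 = \left(-140 + 434 + 10 \cdot 2 \left(-11\right) 25 + 2 \left(-11\right) 25 \left(-31\right)\right) 9 = \left(-140 + 434 + 10 \left(-550\right) - -17050\right) 9 = \left(-140 + 434 - 5500 + 17050\right) 9 = 11844 \cdot 9 = 106596$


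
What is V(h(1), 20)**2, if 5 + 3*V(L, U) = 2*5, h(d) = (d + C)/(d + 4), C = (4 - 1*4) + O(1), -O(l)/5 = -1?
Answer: 25/9 ≈ 2.7778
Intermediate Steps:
O(l) = 5 (O(l) = -5*(-1) = 5)
C = 5 (C = (4 - 1*4) + 5 = (4 - 4) + 5 = 0 + 5 = 5)
h(d) = (5 + d)/(4 + d) (h(d) = (d + 5)/(d + 4) = (5 + d)/(4 + d))
V(L, U) = 5/3 (V(L, U) = -5/3 + (2*5)/3 = -5/3 + (1/3)*10 = -5/3 + 10/3 = 5/3)
V(h(1), 20)**2 = (5/3)**2 = 25/9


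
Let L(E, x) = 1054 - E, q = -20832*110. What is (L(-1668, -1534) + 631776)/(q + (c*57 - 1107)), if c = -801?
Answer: -317249/1169142 ≈ -0.27135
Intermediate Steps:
q = -2291520
(L(-1668, -1534) + 631776)/(q + (c*57 - 1107)) = ((1054 - 1*(-1668)) + 631776)/(-2291520 + (-801*57 - 1107)) = ((1054 + 1668) + 631776)/(-2291520 + (-45657 - 1107)) = (2722 + 631776)/(-2291520 - 46764) = 634498/(-2338284) = 634498*(-1/2338284) = -317249/1169142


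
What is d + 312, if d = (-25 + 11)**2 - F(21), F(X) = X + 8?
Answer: 479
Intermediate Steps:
F(X) = 8 + X
d = 167 (d = (-25 + 11)**2 - (8 + 21) = (-14)**2 - 1*29 = 196 - 29 = 167)
d + 312 = 167 + 312 = 479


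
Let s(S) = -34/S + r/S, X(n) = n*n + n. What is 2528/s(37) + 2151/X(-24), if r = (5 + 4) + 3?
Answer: -8597425/2024 ≈ -4247.7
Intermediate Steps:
X(n) = n + n² (X(n) = n² + n = n + n²)
r = 12 (r = 9 + 3 = 12)
s(S) = -22/S (s(S) = -34/S + 12/S = -22/S)
2528/s(37) + 2151/X(-24) = 2528/((-22/37)) + 2151/((-24*(1 - 24))) = 2528/((-22*1/37)) + 2151/((-24*(-23))) = 2528/(-22/37) + 2151/552 = 2528*(-37/22) + 2151*(1/552) = -46768/11 + 717/184 = -8597425/2024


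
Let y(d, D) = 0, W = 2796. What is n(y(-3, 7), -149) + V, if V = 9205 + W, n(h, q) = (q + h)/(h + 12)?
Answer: 143863/12 ≈ 11989.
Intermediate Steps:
n(h, q) = (h + q)/(12 + h)
V = 12001 (V = 9205 + 2796 = 12001)
n(y(-3, 7), -149) + V = (0 - 149)/(12 + 0) + 12001 = -149/12 + 12001 = 143863/12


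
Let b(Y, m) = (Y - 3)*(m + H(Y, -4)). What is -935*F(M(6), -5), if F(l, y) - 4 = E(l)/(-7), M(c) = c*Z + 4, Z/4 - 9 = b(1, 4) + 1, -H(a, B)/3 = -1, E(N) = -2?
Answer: -28050/7 ≈ -4007.1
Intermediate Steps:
H(a, B) = 3 (H(a, B) = -3*(-1) = 3)
b(Y, m) = (-3 + Y)*(3 + m) (b(Y, m) = (Y - 3)*(m + 3) = (-3 + Y)*(3 + m))
Z = -16 (Z = 36 + 4*((-9 - 3*4 + 3*1 + 1*4) + 1) = 36 + 4*((-9 - 12 + 3 + 4) + 1) = 36 + 4*(-14 + 1) = 36 + 4*(-13) = 36 - 52 = -16)
M(c) = 4 - 16*c (M(c) = c*(-16) + 4 = -16*c + 4 = 4 - 16*c)
F(l, y) = 30/7 (F(l, y) = 4 - 2/(-7) = 4 - 2*(-⅐) = 4 + 2/7 = 30/7)
-935*F(M(6), -5) = -935*30/7 = -28050/7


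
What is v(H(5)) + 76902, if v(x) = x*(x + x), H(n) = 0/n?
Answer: 76902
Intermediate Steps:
H(n) = 0
v(x) = 2*x² (v(x) = x*(2*x) = 2*x²)
v(H(5)) + 76902 = 2*0² + 76902 = 2*0 + 76902 = 0 + 76902 = 76902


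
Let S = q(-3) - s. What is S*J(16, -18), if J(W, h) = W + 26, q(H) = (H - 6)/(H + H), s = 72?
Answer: -2961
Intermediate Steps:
q(H) = (-6 + H)/(2*H) (q(H) = (-6 + H)/((2*H)) = (-6 + H)*(1/(2*H)) = (-6 + H)/(2*H))
J(W, h) = 26 + W
S = -141/2 (S = (½)*(-6 - 3)/(-3) - 1*72 = (½)*(-⅓)*(-9) - 72 = 3/2 - 72 = -141/2 ≈ -70.500)
S*J(16, -18) = -141*(26 + 16)/2 = -141/2*42 = -2961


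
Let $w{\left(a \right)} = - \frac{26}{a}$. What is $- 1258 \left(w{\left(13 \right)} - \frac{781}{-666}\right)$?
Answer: $\frac{9367}{9} \approx 1040.8$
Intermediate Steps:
$- 1258 \left(w{\left(13 \right)} - \frac{781}{-666}\right) = - 1258 \left(- \frac{26}{13} - \frac{781}{-666}\right) = - 1258 \left(\left(-26\right) \frac{1}{13} - - \frac{781}{666}\right) = - 1258 \left(-2 + \frac{781}{666}\right) = \left(-1258\right) \left(- \frac{551}{666}\right) = \frac{9367}{9}$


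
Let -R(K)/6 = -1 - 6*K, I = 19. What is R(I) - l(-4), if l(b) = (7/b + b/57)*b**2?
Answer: 40990/57 ≈ 719.12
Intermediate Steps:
l(b) = b**2*(7/b + b/57) (l(b) = (7/b + b*(1/57))*b**2 = (7/b + b/57)*b**2 = b**2*(7/b + b/57))
R(K) = 6 + 36*K (R(K) = -6*(-1 - 6*K) = 6 + 36*K)
R(I) - l(-4) = (6 + 36*19) - (-4)*(399 + (-4)**2)/57 = (6 + 684) - (-4)*(399 + 16)/57 = 690 - (-4)*415/57 = 690 - 1*(-1660/57) = 690 + 1660/57 = 40990/57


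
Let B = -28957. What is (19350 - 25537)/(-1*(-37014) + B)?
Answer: -6187/8057 ≈ -0.76790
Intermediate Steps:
(19350 - 25537)/(-1*(-37014) + B) = (19350 - 25537)/(-1*(-37014) - 28957) = -6187/(37014 - 28957) = -6187/8057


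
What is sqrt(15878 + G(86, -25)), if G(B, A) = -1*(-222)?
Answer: 10*sqrt(161) ≈ 126.89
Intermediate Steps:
G(B, A) = 222
sqrt(15878 + G(86, -25)) = sqrt(15878 + 222) = sqrt(16100) = 10*sqrt(161)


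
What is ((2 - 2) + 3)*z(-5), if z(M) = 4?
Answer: 12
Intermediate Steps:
((2 - 2) + 3)*z(-5) = ((2 - 2) + 3)*4 = (0 + 3)*4 = 3*4 = 12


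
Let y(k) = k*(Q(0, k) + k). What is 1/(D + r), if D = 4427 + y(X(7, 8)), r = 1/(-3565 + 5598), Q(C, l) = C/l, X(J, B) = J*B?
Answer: 2033/15375580 ≈ 0.00013222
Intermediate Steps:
X(J, B) = B*J
y(k) = k² (y(k) = k*(0/k + k) = k*(0 + k) = k*k = k²)
r = 1/2033 ≈ 0.00049188
D = 7563 (D = 4427 + (8*7)² = 4427 + 56² = 4427 + 3136 = 7563)
1/(D + r) = 1/(7563 + 1/2033) = 1/(15375580/2033) = 2033/15375580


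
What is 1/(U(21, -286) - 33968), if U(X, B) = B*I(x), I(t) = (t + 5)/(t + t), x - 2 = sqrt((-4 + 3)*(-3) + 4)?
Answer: -9173/308419298 + 65*sqrt(7)/308419298 ≈ -2.9184e-5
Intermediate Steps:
x = 2 + sqrt(7) (x = 2 + sqrt((-4 + 3)*(-3) + 4) = 2 + sqrt(-1*(-3) + 4) = 2 + sqrt(3 + 4) = 2 + sqrt(7) ≈ 4.6458)
I(t) = (5 + t)/(2*t) (I(t) = (5 + t)/((2*t)) = (5 + t)*(1/(2*t)) = (5 + t)/(2*t))
U(X, B) = B*(7 + sqrt(7))/(2*(2 + sqrt(7))) (U(X, B) = B*((5 + (2 + sqrt(7)))/(2*(2 + sqrt(7)))) = B*((7 + sqrt(7))/(2*(2 + sqrt(7)))) = B*(7 + sqrt(7))/(2*(2 + sqrt(7))))
1/(U(21, -286) - 33968) = 1/((-7/6*(-286) + (5/6)*(-286)*sqrt(7)) - 33968) = 1/((1001/3 - 715*sqrt(7)/3) - 33968) = 1/(-100903/3 - 715*sqrt(7)/3)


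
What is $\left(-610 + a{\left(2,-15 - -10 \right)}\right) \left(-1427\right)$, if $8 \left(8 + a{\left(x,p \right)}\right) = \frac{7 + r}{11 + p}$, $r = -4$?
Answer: $\frac{14108749}{16} \approx 8.818 \cdot 10^{5}$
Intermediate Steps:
$a{\left(x,p \right)} = -8 + \frac{3}{8 \left(11 + p\right)}$ ($a{\left(x,p \right)} = -8 + \frac{\left(7 - 4\right) \frac{1}{11 + p}}{8} = -8 + \frac{3 \frac{1}{11 + p}}{8} = -8 + \frac{3}{8 \left(11 + p\right)}$)
$\left(-610 + a{\left(2,-15 - -10 \right)}\right) \left(-1427\right) = \left(-610 + \frac{-701 - 64 \left(-15 - -10\right)}{8 \left(11 - 5\right)}\right) \left(-1427\right) = \left(-610 + \frac{-701 - 64 \left(-15 + 10\right)}{8 \left(11 + \left(-15 + 10\right)\right)}\right) \left(-1427\right) = \left(-610 + \frac{-701 - -320}{8 \left(11 - 5\right)}\right) \left(-1427\right) = \left(-610 + \frac{-701 + 320}{8 \cdot 6}\right) \left(-1427\right) = \left(-610 + \frac{1}{8} \cdot \frac{1}{6} \left(-381\right)\right) \left(-1427\right) = \left(-610 - \frac{127}{16}\right) \left(-1427\right) = \left(- \frac{9887}{16}\right) \left(-1427\right) = \frac{14108749}{16}$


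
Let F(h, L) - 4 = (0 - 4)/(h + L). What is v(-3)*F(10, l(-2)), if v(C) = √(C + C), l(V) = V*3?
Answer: 3*I*√6 ≈ 7.3485*I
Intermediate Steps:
l(V) = 3*V
F(h, L) = 4 - 4/(L + h) (F(h, L) = 4 + (0 - 4)/(h + L) = 4 - 4/(L + h))
v(C) = √2*√C (v(C) = √(2*C) = √2*√C)
v(-3)*F(10, l(-2)) = (√2*√(-3))*(4*(-1 + 3*(-2) + 10)/(3*(-2) + 10)) = (√2*(I*√3))*(4*(-1 - 6 + 10)/(-6 + 10)) = (I*√6)*(4*3/4) = (I*√6)*(4*(¼)*3) = (I*√6)*3 = 3*I*√6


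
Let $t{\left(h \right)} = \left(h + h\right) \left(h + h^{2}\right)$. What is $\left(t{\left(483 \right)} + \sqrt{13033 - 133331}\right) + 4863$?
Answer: $225828615 + i \sqrt{120298} \approx 2.2583 \cdot 10^{8} + 346.84 i$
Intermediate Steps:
$t{\left(h \right)} = 2 h \left(h + h^{2}\right)$
$\left(t{\left(483 \right)} + \sqrt{13033 - 133331}\right) + 4863 = \left(2 \cdot 483^{2} \left(1 + 483\right) + \sqrt{13033 - 133331}\right) + 4863 = \left(2 \cdot 233289 \cdot 484 + \sqrt{-120298}\right) + 4863 = \left(225823752 + i \sqrt{120298}\right) + 4863 = 225828615 + i \sqrt{120298}$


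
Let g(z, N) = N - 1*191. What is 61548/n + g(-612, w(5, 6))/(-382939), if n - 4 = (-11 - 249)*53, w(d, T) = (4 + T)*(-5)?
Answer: -1963817463/439613972 ≈ -4.4671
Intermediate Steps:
w(d, T) = -20 - 5*T
g(z, N) = -191 + N (g(z, N) = N - 191 = -191 + N)
n = -13776 (n = 4 + (-11 - 249)*53 = 4 - 260*53 = 4 - 13780 = -13776)
61548/n + g(-612, w(5, 6))/(-382939) = 61548/(-13776) + (-191 + (-20 - 5*6))/(-382939) = 61548*(-1/13776) + (-191 + (-20 - 30))*(-1/382939) = -5129/1148 + (-191 - 50)*(-1/382939) = -5129/1148 - 241*(-1/382939) = -5129/1148 + 241/382939 = -1963817463/439613972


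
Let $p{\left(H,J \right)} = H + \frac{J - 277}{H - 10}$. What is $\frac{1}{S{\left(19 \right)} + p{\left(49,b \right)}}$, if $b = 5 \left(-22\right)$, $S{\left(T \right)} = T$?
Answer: $\frac{13}{755} \approx 0.017219$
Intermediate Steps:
$b = -110$
$p{\left(H,J \right)} = H + \frac{-277 + J}{-10 + H}$
$\frac{1}{S{\left(19 \right)} + p{\left(49,b \right)}} = \frac{1}{19 + \frac{-277 - 110 + 49^{2} - 490}{-10 + 49}} = \frac{1}{19 + \frac{-277 - 110 + 2401 - 490}{39}} = \frac{1}{19 + \frac{1}{39} \cdot 1524} = \frac{1}{19 + \frac{508}{13}} = \frac{1}{\frac{755}{13}} = \frac{13}{755}$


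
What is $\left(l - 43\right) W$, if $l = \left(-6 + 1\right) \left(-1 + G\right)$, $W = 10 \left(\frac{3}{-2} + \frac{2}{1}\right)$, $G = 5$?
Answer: $-315$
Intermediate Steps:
$W = 5$ ($W = 10 \left(3 \left(- \frac{1}{2}\right) + 2 \cdot 1\right) = 10 \left(- \frac{3}{2} + 2\right) = 10 \cdot \frac{1}{2} = 5$)
$l = -20$ ($l = \left(-6 + 1\right) \left(-1 + 5\right) = \left(-5\right) 4 = -20$)
$\left(l - 43\right) W = \left(-20 - 43\right) 5 = \left(-63\right) 5 = -315$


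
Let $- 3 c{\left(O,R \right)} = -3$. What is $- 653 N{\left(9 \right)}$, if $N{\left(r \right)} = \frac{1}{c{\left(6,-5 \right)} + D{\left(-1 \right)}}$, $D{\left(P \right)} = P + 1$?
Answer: $-653$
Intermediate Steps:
$c{\left(O,R \right)} = 1$ ($c{\left(O,R \right)} = \left(- \frac{1}{3}\right) \left(-3\right) = 1$)
$D{\left(P \right)} = 1 + P$
$N{\left(r \right)} = 1$ ($N{\left(r \right)} = \frac{1}{1 + \left(1 - 1\right)} = \frac{1}{1 + 0} = 1^{-1} = 1$)
$- 653 N{\left(9 \right)} = \left(-653\right) 1 = -653$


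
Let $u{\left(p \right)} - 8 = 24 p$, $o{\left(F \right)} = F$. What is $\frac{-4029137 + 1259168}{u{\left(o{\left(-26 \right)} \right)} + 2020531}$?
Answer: $- \frac{923323}{673305} \approx -1.3713$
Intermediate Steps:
$u{\left(p \right)} = 8 + 24 p$
$\frac{-4029137 + 1259168}{u{\left(o{\left(-26 \right)} \right)} + 2020531} = \frac{-4029137 + 1259168}{\left(8 + 24 \left(-26\right)\right) + 2020531} = - \frac{2769969}{\left(8 - 624\right) + 2020531} = - \frac{2769969}{-616 + 2020531} = - \frac{2769969}{2019915} = \left(-2769969\right) \frac{1}{2019915} = - \frac{923323}{673305}$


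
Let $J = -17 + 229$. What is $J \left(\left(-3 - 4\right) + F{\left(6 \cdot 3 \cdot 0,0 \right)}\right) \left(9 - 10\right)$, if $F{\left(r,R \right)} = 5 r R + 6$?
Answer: $212$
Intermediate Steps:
$F{\left(r,R \right)} = 6 + 5 R r$ ($F{\left(r,R \right)} = 5 R r + 6 = 6 + 5 R r$)
$J = 212$
$J \left(\left(-3 - 4\right) + F{\left(6 \cdot 3 \cdot 0,0 \right)}\right) \left(9 - 10\right) = 212 \left(\left(-3 - 4\right) + \left(6 + 5 \cdot 0 \cdot 6 \cdot 3 \cdot 0\right)\right) \left(9 - 10\right) = 212 \left(\left(-3 - 4\right) + \left(6 + 5 \cdot 0 \cdot 18 \cdot 0\right)\right) \left(-1\right) = 212 \left(-7 + \left(6 + 5 \cdot 0 \cdot 0\right)\right) \left(-1\right) = 212 \left(-7 + \left(6 + 0\right)\right) \left(-1\right) = 212 \left(-7 + 6\right) \left(-1\right) = 212 \left(\left(-1\right) \left(-1\right)\right) = 212 \cdot 1 = 212$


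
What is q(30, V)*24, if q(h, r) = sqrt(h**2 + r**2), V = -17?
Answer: 24*sqrt(1189) ≈ 827.57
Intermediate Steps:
q(30, V)*24 = sqrt(30**2 + (-17)**2)*24 = sqrt(900 + 289)*24 = sqrt(1189)*24 = 24*sqrt(1189)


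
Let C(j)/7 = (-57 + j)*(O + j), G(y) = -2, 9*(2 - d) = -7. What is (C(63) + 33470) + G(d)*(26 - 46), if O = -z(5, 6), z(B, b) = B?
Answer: 35946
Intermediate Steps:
d = 25/9 (d = 2 - ⅑*(-7) = 2 + 7/9 = 25/9 ≈ 2.7778)
O = -5 (O = -1*5 = -5)
C(j) = 7*(-57 + j)*(-5 + j) (C(j) = 7*((-57 + j)*(-5 + j)) = 7*(-57 + j)*(-5 + j))
(C(63) + 33470) + G(d)*(26 - 46) = ((1995 - 434*63 + 7*63²) + 33470) - 2*(26 - 46) = ((1995 - 27342 + 7*3969) + 33470) - 2*(-20) = ((1995 - 27342 + 27783) + 33470) + 40 = (2436 + 33470) + 40 = 35906 + 40 = 35946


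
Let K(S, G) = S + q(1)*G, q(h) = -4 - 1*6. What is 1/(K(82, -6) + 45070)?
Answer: 1/45212 ≈ 2.2118e-5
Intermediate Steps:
q(h) = -10 (q(h) = -4 - 6 = -10)
K(S, G) = S - 10*G
1/(K(82, -6) + 45070) = 1/((82 - 10*(-6)) + 45070) = 1/((82 + 60) + 45070) = 1/(142 + 45070) = 1/45212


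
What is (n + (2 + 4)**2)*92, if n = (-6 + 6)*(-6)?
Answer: 3312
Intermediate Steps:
n = 0 (n = 0*(-6) = 0)
(n + (2 + 4)**2)*92 = (0 + (2 + 4)**2)*92 = (0 + 6**2)*92 = (0 + 36)*92 = 36*92 = 3312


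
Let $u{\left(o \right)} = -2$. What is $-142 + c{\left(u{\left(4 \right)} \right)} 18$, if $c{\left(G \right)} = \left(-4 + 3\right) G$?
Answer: $-106$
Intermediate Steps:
$c{\left(G \right)} = - G$
$-142 + c{\left(u{\left(4 \right)} \right)} 18 = -142 + \left(-1\right) \left(-2\right) 18 = -142 + 2 \cdot 18 = -142 + 36 = -106$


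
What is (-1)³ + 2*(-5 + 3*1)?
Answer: -5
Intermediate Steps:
(-1)³ + 2*(-5 + 3*1) = -1 + 2*(-5 + 3) = -1 + 2*(-2) = -1 - 4 = -5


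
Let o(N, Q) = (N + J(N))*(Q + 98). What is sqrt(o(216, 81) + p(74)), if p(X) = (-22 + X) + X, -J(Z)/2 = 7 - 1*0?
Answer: 2*sqrt(9071) ≈ 190.48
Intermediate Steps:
J(Z) = -14 (J(Z) = -2*(7 - 1*0) = -2*(7 + 0) = -2*7 = -14)
p(X) = -22 + 2*X
o(N, Q) = (-14 + N)*(98 + Q) (o(N, Q) = (N - 14)*(Q + 98) = (-14 + N)*(98 + Q))
sqrt(o(216, 81) + p(74)) = sqrt((-1372 - 14*81 + 98*216 + 216*81) + (-22 + 2*74)) = sqrt((-1372 - 1134 + 21168 + 17496) + (-22 + 148)) = sqrt(36158 + 126) = sqrt(36284) = 2*sqrt(9071)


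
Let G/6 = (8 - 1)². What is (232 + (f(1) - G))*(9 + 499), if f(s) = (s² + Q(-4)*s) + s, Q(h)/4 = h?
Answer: -38608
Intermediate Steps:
Q(h) = 4*h
G = 294 (G = 6*(8 - 1)² = 6*7² = 6*49 = 294)
f(s) = s² - 15*s (f(s) = (s² + (4*(-4))*s) + s = (s² - 16*s) + s = s² - 15*s)
(232 + (f(1) - G))*(9 + 499) = (232 + (1*(-15 + 1) - 1*294))*(9 + 499) = (232 + (1*(-14) - 294))*508 = (232 + (-14 - 294))*508 = (232 - 308)*508 = -76*508 = -38608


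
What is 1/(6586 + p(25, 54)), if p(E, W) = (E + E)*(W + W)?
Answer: 1/11986 ≈ 8.3431e-5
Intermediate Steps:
p(E, W) = 4*E*W (p(E, W) = (2*E)*(2*W) = 4*E*W)
1/(6586 + p(25, 54)) = 1/(6586 + 4*25*54) = 1/(6586 + 5400) = 1/11986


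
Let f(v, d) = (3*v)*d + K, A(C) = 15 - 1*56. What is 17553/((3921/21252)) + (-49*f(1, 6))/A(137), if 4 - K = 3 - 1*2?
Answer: 5099508435/53587 ≈ 95163.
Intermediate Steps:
K = 3 (K = 4 - (3 - 1*2) = 4 - (3 - 2) = 4 - 1*1 = 4 - 1 = 3)
A(C) = -41 (A(C) = 15 - 56 = -41)
f(v, d) = 3 + 3*d*v (f(v, d) = (3*v)*d + 3 = 3*d*v + 3 = 3 + 3*d*v)
17553/((3921/21252)) + (-49*f(1, 6))/A(137) = 17553/((3921/21252)) - 49*(3 + 3*6*1)/(-41) = 17553/((3921*(1/21252))) - 49*(3 + 18)*(-1/41) = 17553/(1307/7084) - 49*21*(-1/41) = 17553*(7084/1307) - 1029*(-1/41) = 124345452/1307 + 1029/41 = 5099508435/53587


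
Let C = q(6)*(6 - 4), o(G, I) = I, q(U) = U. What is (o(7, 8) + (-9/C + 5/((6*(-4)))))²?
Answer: 28561/576 ≈ 49.585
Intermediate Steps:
C = 12 (C = 6*(6 - 4) = 6*2 = 12)
(o(7, 8) + (-9/C + 5/((6*(-4)))))² = (8 + (-9/12 + 5/((6*(-4)))))² = (8 + (-9*1/12 + 5/(-24)))² = (8 + (-¾ + 5*(-1/24)))² = (8 + (-¾ - 5/24))² = (8 - 23/24)² = (169/24)² = 28561/576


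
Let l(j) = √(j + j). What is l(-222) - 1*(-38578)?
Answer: 38578 + 2*I*√111 ≈ 38578.0 + 21.071*I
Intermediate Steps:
l(j) = √2*√j (l(j) = √(2*j) = √2*√j)
l(-222) - 1*(-38578) = √2*√(-222) - 1*(-38578) = √2*(I*√222) + 38578 = 2*I*√111 + 38578 = 38578 + 2*I*√111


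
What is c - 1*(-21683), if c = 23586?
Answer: 45269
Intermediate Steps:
c - 1*(-21683) = 23586 - 1*(-21683) = 23586 + 21683 = 45269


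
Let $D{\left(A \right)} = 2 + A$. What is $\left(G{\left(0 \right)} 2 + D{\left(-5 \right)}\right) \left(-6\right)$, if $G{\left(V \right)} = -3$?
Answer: $54$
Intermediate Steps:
$\left(G{\left(0 \right)} 2 + D{\left(-5 \right)}\right) \left(-6\right) = \left(\left(-3\right) 2 + \left(2 - 5\right)\right) \left(-6\right) = \left(-6 - 3\right) \left(-6\right) = \left(-9\right) \left(-6\right) = 54$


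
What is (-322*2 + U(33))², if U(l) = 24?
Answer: 384400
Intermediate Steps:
(-322*2 + U(33))² = (-322*2 + 24)² = (-644 + 24)² = (-620)² = 384400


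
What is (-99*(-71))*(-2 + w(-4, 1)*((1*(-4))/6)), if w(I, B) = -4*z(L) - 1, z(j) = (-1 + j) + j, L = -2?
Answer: -103092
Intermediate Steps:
z(j) = -1 + 2*j
w(I, B) = 19 (w(I, B) = -4*(-1 + 2*(-2)) - 1 = -4*(-1 - 4) - 1 = -4*(-5) - 1 = 20 - 1 = 19)
(-99*(-71))*(-2 + w(-4, 1)*((1*(-4))/6)) = (-99*(-71))*(-2 + 19*((1*(-4))/6)) = 7029*(-2 + 19*(-4*1/6)) = 7029*(-2 + 19*(-2/3)) = 7029*(-2 - 38/3) = 7029*(-44/3) = -103092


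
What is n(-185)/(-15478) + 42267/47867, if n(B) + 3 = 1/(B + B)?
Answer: 242110371857/274127607620 ≈ 0.88320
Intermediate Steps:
n(B) = -3 + 1/(2*B) (n(B) = -3 + 1/(B + B) = -3 + 1/(2*B))
n(-185)/(-15478) + 42267/47867 = (-3 + (1/2)/(-185))/(-15478) + 42267/47867 = (-3 + (1/2)*(-1/185))*(-1/15478) + 42267*(1/47867) = (-3 - 1/370)*(-1/15478) + 42267/47867 = -1111/370*(-1/15478) + 42267/47867 = 1111/5726860 + 42267/47867 = 242110371857/274127607620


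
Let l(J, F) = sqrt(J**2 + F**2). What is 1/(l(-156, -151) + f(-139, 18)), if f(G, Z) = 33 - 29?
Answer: -4/47121 + sqrt(47137)/47121 ≈ 0.0045226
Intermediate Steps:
f(G, Z) = 4
l(J, F) = sqrt(F**2 + J**2)
1/(l(-156, -151) + f(-139, 18)) = 1/(sqrt((-151)**2 + (-156)**2) + 4) = 1/(sqrt(22801 + 24336) + 4) = 1/(sqrt(47137) + 4) = 1/(4 + sqrt(47137))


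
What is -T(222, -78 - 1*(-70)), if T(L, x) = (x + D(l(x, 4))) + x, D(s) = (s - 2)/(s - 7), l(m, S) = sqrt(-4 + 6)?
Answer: 740/47 + 5*sqrt(2)/47 ≈ 15.895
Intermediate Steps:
l(m, S) = sqrt(2)
D(s) = (-2 + s)/(-7 + s)
T(L, x) = 2*x + (-2 + sqrt(2))/(-7 + sqrt(2)) (T(L, x) = (x + (-2 + sqrt(2))/(-7 + sqrt(2))) + x = 2*x + (-2 + sqrt(2))/(-7 + sqrt(2)))
-T(222, -78 - 1*(-70)) = -(12/47 + 2*(-78 - 1*(-70)) - 5*sqrt(2)/47) = -(12/47 + 2*(-78 + 70) - 5*sqrt(2)/47) = -(12/47 + 2*(-8) - 5*sqrt(2)/47) = -(12/47 - 16 - 5*sqrt(2)/47) = -(-740/47 - 5*sqrt(2)/47) = 740/47 + 5*sqrt(2)/47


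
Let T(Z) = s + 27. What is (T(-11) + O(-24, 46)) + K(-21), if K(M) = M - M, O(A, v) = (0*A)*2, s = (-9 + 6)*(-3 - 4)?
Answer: 48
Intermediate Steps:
s = 21 (s = -3*(-7) = 21)
O(A, v) = 0 (O(A, v) = 0*2 = 0)
T(Z) = 48 (T(Z) = 21 + 27 = 48)
K(M) = 0
(T(-11) + O(-24, 46)) + K(-21) = (48 + 0) + 0 = 48 + 0 = 48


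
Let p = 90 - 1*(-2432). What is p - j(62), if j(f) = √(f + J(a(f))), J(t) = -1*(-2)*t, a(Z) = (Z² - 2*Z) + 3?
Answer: 2522 - 2*√1877 ≈ 2435.4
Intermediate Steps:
p = 2522 (p = 90 + 2432 = 2522)
a(Z) = 3 + Z² - 2*Z
J(t) = 2*t (J(t) = -(-2)*t = 2*t)
j(f) = √(6 - 3*f + 2*f²) (j(f) = √(f + 2*(3 + f² - 2*f)) = √(f + (6 - 4*f + 2*f²)) = √(6 - 3*f + 2*f²))
p - j(62) = 2522 - √(6 - 3*62 + 2*62²) = 2522 - √(6 - 186 + 2*3844) = 2522 - √(6 - 186 + 7688) = 2522 - √7508 = 2522 - 2*√1877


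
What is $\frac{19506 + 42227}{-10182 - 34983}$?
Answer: $- \frac{61733}{45165} \approx -1.3668$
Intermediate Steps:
$\frac{19506 + 42227}{-10182 - 34983} = \frac{61733}{-45165} = 61733 \left(- \frac{1}{45165}\right) = - \frac{61733}{45165}$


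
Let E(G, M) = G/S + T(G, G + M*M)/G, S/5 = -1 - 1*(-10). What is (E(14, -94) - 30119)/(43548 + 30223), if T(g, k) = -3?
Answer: -18974909/46475730 ≈ -0.40828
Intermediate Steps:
S = 45 (S = 5*(-1 - 1*(-10)) = 5*(-1 + 10) = 5*9 = 45)
E(G, M) = -3/G + G/45 (E(G, M) = G/45 - 3/G = -3/G + G/45)
(E(14, -94) - 30119)/(43548 + 30223) = ((-3/14 + (1/45)*14) - 30119)/(43548 + 30223) = ((-3*1/14 + 14/45) - 30119)/73771 = ((-3/14 + 14/45) - 30119)*(1/73771) = (61/630 - 30119)*(1/73771) = -18974909/630*1/73771 = -18974909/46475730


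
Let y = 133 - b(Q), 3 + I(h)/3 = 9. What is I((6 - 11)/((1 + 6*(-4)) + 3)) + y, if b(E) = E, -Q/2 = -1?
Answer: 149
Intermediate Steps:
Q = 2 (Q = -2*(-1) = 2)
I(h) = 18 (I(h) = -9 + 3*9 = -9 + 27 = 18)
y = 131 (y = 133 - 1*2 = 133 - 2 = 131)
I((6 - 11)/((1 + 6*(-4)) + 3)) + y = 18 + 131 = 149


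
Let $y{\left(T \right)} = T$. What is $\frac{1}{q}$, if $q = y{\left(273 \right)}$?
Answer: $\frac{1}{273} \approx 0.003663$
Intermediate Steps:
$q = 273$
$\frac{1}{q} = \frac{1}{273}$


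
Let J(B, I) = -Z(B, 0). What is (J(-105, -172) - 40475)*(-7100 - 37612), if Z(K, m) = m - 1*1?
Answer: 1809673488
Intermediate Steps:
Z(K, m) = -1 + m (Z(K, m) = m - 1 = -1 + m)
J(B, I) = 1 (J(B, I) = -(-1 + 0) = -1*(-1) = 1)
(J(-105, -172) - 40475)*(-7100 - 37612) = (1 - 40475)*(-7100 - 37612) = -40474*(-44712) = 1809673488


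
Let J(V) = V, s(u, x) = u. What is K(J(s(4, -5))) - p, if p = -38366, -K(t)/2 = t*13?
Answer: 38262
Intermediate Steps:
K(t) = -26*t (K(t) = -2*t*13 = -26*t)
K(J(s(4, -5))) - p = -26*4 - 1*(-38366) = -104 + 38366 = 38262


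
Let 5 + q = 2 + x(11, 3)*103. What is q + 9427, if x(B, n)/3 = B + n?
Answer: 13750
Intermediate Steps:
x(B, n) = 3*B + 3*n (x(B, n) = 3*(B + n) = 3*B + 3*n)
q = 4323 (q = -5 + (2 + (3*11 + 3*3)*103) = -5 + (2 + (33 + 9)*103) = -5 + (2 + 42*103) = -5 + (2 + 4326) = -5 + 4328 = 4323)
q + 9427 = 4323 + 9427 = 13750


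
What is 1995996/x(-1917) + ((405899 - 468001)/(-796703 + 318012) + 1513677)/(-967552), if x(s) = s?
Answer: -308617136429994275/295958239602048 ≈ -1042.8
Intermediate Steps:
1995996/x(-1917) + ((405899 - 468001)/(-796703 + 318012) + 1513677)/(-967552) = 1995996/(-1917) + ((405899 - 468001)/(-796703 + 318012) + 1513677)/(-967552) = 1995996*(-1/1917) + (-62102/(-478691) + 1513677)*(-1/967552) = -665332/639 + (-62102*(-1/478691) + 1513677)*(-1/967552) = -665332/639 + (62102/478691 + 1513677)*(-1/967552) = -665332/639 + (724583618909/478691)*(-1/967552) = -665332/639 - 724583618909/463158434432 = -308617136429994275/295958239602048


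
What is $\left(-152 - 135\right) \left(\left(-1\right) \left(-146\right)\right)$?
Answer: $-41902$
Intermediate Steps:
$\left(-152 - 135\right) \left(\left(-1\right) \left(-146\right)\right) = \left(-287\right) 146 = -41902$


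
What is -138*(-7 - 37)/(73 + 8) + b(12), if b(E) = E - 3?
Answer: 2267/27 ≈ 83.963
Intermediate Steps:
b(E) = -3 + E
-138*(-7 - 37)/(73 + 8) + b(12) = -138*(-7 - 37)/(73 + 8) + (-3 + 12) = -(-6072)/81 + 9 = -138*(-44/81) + 9 = 2024/27 + 9 = 2267/27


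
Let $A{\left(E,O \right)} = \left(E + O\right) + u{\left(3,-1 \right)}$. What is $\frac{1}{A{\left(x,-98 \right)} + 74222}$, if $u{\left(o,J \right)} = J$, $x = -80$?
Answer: $\frac{1}{74043} \approx 1.3506 \cdot 10^{-5}$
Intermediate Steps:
$A{\left(E,O \right)} = -1 + E + O$ ($A{\left(E,O \right)} = \left(E + O\right) - 1 = -1 + E + O$)
$\frac{1}{A{\left(x,-98 \right)} + 74222} = \frac{1}{\left(-1 - 80 - 98\right) + 74222} = \frac{1}{-179 + 74222} = \frac{1}{74043}$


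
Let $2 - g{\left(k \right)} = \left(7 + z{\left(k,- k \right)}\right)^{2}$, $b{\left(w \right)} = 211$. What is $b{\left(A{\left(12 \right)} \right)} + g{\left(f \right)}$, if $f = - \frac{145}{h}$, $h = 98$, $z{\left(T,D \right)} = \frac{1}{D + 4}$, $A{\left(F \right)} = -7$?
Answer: $\frac{46546148}{288369} \approx 161.41$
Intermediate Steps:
$z{\left(T,D \right)} = \frac{1}{4 + D}$
$f = - \frac{145}{98} \approx -1.4796$
$g{\left(k \right)} = 2 - \left(7 + \frac{1}{4 - k}\right)^{2}$
$b{\left(A{\left(12 \right)} \right)} + g{\left(f \right)} = 211 + \left(2 - \frac{\left(-29 + 7 \left(- \frac{145}{98}\right)\right)^{2}}{\left(-4 - \frac{145}{98}\right)^{2}}\right) = 211 + \left(2 - \frac{\left(-29 - \frac{145}{14}\right)^{2}}{\frac{288369}{9604}}\right) = 211 + \left(2 - \left(- \frac{551}{14}\right)^{2} \cdot \frac{9604}{288369}\right) = 211 + \left(2 - \frac{303601}{196} \cdot \frac{9604}{288369}\right) = 211 + \left(2 - \frac{14876449}{288369}\right) = 211 - \frac{14299711}{288369} = \frac{46546148}{288369}$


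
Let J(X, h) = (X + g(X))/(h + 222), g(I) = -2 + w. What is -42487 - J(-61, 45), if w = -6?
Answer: -3781320/89 ≈ -42487.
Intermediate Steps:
g(I) = -8 (g(I) = -2 - 6 = -8)
J(X, h) = (-8 + X)/(222 + h) (J(X, h) = (X - 8)/(h + 222) = (-8 + X)/(222 + h))
-42487 - J(-61, 45) = -42487 - (-8 - 61)/(222 + 45) = -42487 - (-69)/267 = -42487 - 1*(-23/89) = -42487 + 23/89 = -3781320/89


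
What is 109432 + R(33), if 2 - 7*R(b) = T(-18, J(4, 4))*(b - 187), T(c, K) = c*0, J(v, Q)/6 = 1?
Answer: 766026/7 ≈ 1.0943e+5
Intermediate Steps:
J(v, Q) = 6 (J(v, Q) = 6*1 = 6)
T(c, K) = 0
R(b) = 2/7 (R(b) = 2/7 - 0*(b - 187) = 2/7 - 0*(-187 + b) = 2/7 - ⅐*0 = 2/7 + 0 = 2/7)
109432 + R(33) = 109432 + 2/7 = 766026/7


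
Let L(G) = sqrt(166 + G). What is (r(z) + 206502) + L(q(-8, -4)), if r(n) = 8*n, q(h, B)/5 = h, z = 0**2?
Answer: 206502 + 3*sqrt(14) ≈ 2.0651e+5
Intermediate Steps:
z = 0
q(h, B) = 5*h
(r(z) + 206502) + L(q(-8, -4)) = (8*0 + 206502) + sqrt(166 + 5*(-8)) = (0 + 206502) + sqrt(166 - 40) = 206502 + sqrt(126) = 206502 + 3*sqrt(14)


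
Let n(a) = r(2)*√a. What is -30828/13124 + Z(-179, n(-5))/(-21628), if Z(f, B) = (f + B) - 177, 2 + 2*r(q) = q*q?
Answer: -41379740/17740367 - I*√5/21628 ≈ -2.3325 - 0.00010339*I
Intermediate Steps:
r(q) = -1 + q²/2 (r(q) = -1 + (q*q)/2 = -1 + q²/2)
n(a) = √a (n(a) = (-1 + (½)*2²)*√a = (-1 + (½)*4)*√a = (-1 + 2)*√a = 1*√a = √a)
Z(f, B) = -177 + B + f (Z(f, B) = (B + f) - 177 = -177 + B + f)
-30828/13124 + Z(-179, n(-5))/(-21628) = -30828/13124 + (-177 + √(-5) - 179)/(-21628) = -30828*1/13124 + (-177 + I*√5 - 179)*(-1/21628) = -7707/3281 + (-356 + I*√5)*(-1/21628) = -7707/3281 + (89/5407 - I*√5/21628) = -41379740/17740367 - I*√5/21628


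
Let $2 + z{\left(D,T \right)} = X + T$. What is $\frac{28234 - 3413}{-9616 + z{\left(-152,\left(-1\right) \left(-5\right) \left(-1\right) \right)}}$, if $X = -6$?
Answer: $- \frac{24821}{9629} \approx -2.5777$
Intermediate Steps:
$z{\left(D,T \right)} = -8 + T$ ($z{\left(D,T \right)} = -2 + \left(-6 + T\right) = -8 + T$)
$\frac{28234 - 3413}{-9616 + z{\left(-152,\left(-1\right) \left(-5\right) \left(-1\right) \right)}} = \frac{28234 - 3413}{-9616 - \left(8 - \left(-1\right) \left(-5\right) \left(-1\right)\right)} = \frac{24821}{-9616 + \left(-8 + 5 \left(-1\right)\right)} = \frac{24821}{-9616 - 13} = \frac{24821}{-9629} = 24821 \left(- \frac{1}{9629}\right) = - \frac{24821}{9629}$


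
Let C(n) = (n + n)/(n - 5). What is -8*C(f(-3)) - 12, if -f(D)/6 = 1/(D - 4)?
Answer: -252/29 ≈ -8.6897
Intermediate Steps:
f(D) = -6/(-4 + D) (f(D) = -6/(D - 4) = -6/(-4 + D))
C(n) = 2*n/(-5 + n) (C(n) = (2*n)/(-5 + n) = 2*n/(-5 + n))
-8*C(f(-3)) - 12 = -16*(-6/(-4 - 3))/(-5 - 6/(-4 - 3)) - 12 = -16*(-6/(-7))/(-5 - 6/(-7)) - 12 = -16*(-6*(-⅐))/(-5 - 6*(-⅐)) - 12 = -16*6/(7*(-5 + 6/7)) - 12 = -16*6/(7*(-29/7)) - 12 = -16*6*(-7)/(7*29) - 12 = -8*(-12/29) - 12 = 96/29 - 12 = -252/29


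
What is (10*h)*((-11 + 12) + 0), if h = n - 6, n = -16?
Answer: -220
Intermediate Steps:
h = -22 (h = -16 - 6 = -22)
(10*h)*((-11 + 12) + 0) = (10*(-22))*((-11 + 12) + 0) = -220*(1 + 0) = -220*1 = -220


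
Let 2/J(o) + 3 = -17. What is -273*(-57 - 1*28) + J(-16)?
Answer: 232049/10 ≈ 23205.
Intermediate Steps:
J(o) = -⅒ (J(o) = 2/(-3 - 17) = 2/(-20) = 2*(-1/20) = -⅒)
-273*(-57 - 1*28) + J(-16) = -273*(-57 - 1*28) - ⅒ = -273*(-57 - 28) - ⅒ = -273*(-85) - ⅒ = 23205 - ⅒ = 232049/10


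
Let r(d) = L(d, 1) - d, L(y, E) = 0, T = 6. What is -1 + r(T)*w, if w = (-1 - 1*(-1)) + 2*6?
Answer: -73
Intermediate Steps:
r(d) = -d (r(d) = 0 - d = -d)
w = 12 (w = (-1 + 1) + 12 = 0 + 12 = 12)
-1 + r(T)*w = -1 - 1*6*12 = -1 - 6*12 = -1 - 72 = -73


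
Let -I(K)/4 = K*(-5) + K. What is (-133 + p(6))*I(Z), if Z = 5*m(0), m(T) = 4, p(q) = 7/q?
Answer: -126560/3 ≈ -42187.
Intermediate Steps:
Z = 20 (Z = 5*4 = 20)
I(K) = 16*K (I(K) = -4*(K*(-5) + K) = -4*(-5*K + K) = -(-16)*K = 16*K)
(-133 + p(6))*I(Z) = (-133 + 7/6)*(16*20) = (-133 + 7*(⅙))*320 = (-133 + 7/6)*320 = -791/6*320 = -126560/3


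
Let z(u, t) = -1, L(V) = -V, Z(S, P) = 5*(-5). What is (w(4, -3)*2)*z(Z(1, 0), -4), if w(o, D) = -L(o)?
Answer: -8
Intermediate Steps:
Z(S, P) = -25
w(o, D) = o (w(o, D) = -(-1)*o = o)
(w(4, -3)*2)*z(Z(1, 0), -4) = (4*2)*(-1) = 8*(-1) = -8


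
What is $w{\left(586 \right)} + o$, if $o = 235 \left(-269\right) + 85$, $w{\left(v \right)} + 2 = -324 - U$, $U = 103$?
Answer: $-63559$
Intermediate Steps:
$w{\left(v \right)} = -429$ ($w{\left(v \right)} = -2 - 427 = -429$)
$o = -63130$ ($o = -63215 + 85 = -63130$)
$w{\left(586 \right)} + o = -429 - 63130 = -63559$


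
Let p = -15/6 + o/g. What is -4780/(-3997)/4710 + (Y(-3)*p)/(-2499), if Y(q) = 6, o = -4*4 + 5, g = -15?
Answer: 1678567/373379755 ≈ 0.0044956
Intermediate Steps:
o = -11 (o = -16 + 5 = -11)
p = -53/30 (p = -15/6 - 11/(-15) = -15*1/6 - 11*(-1/15) = -5/2 + 11/15 = -53/30 ≈ -1.7667)
-4780/(-3997)/4710 + (Y(-3)*p)/(-2499) = -4780/(-3997)/4710 + (6*(-53/30))/(-2499) = -4780*(-1/3997)*(1/4710) - 53/5*(-1/2499) = (4780/3997)*(1/4710) + 53/12495 = 478/1882587 + 53/12495 = 1678567/373379755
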